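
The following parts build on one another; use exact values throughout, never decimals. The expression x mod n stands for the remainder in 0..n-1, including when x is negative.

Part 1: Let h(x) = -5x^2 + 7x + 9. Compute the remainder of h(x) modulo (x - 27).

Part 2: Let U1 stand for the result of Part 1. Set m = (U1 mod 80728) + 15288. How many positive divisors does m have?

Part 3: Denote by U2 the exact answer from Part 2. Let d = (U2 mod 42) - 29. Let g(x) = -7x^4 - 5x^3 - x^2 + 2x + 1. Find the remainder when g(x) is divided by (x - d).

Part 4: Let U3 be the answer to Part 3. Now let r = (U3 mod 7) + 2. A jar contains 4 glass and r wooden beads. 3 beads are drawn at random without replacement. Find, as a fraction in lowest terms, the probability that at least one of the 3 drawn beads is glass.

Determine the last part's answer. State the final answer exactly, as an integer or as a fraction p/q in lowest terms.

5/6

Part 1: remainder = value at the root: -5*(27)^2 + 7*(27)^1 + 9 = (-3645) + (189) + (9) = -3447; answer -3447
Part 2: U1 = -3447; m = 92569; 92569 is prime, so its only divisors are 1 and 92569; count = 2; answer 2
Part 3: U2 = 2; d = -27; remainder = value at the root: -7*(-27)^4 - 5*(-27)^3 - 1*(-27)^2 + 2*(-27)^1 + 1 = (-3720087) + (98415) + (-729) + (-54) + (1) = -3622454; answer -3622454
Part 4: U3 = -3622454; r = 6; total draws C(10,3) = 120; complement C(6,3) = 20; favorable 120 - 20 = 100; P = 5/6; answer 5/6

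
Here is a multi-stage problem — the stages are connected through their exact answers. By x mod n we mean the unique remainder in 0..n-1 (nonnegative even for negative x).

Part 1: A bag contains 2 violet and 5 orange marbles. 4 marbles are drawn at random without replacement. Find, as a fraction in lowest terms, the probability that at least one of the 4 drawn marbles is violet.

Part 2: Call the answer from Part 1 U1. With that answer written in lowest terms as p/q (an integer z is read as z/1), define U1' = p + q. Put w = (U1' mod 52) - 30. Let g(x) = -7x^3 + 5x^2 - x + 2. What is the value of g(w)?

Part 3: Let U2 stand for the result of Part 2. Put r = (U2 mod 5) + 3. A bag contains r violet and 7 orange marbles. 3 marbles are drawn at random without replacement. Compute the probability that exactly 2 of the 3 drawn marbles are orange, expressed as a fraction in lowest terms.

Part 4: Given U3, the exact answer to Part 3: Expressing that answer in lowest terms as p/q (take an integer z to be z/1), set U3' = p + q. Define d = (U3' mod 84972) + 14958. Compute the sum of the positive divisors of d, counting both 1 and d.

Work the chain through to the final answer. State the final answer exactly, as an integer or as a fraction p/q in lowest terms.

Part 1: total draws C(7,4) = 35; complement C(5,4) = 5; favorable 35 - 5 = 30; P = 6/7; answer 6/7
Part 2: U1 = 6/7; threaded value p + q = 13; w = -17; -7*(-17)^3 + 5*(-17)^2 - 1*(-17)^1 + 2 = (34391) + (1445) + (17) + (2) = 35855; answer 35855
Part 3: U2 = 35855; r = 3; total draws C(10,3) = 120; favorable C(7,2)*C(3,1) = 63; P = 21/40; answer 21/40
Part 4: U3 = 21/40; threaded value p + q = 61; d = 15019; 15019 = 23 * 653; sigma = (1 + 23) * (1 + 653) = 24 * 654 = 15696; answer 15696

15696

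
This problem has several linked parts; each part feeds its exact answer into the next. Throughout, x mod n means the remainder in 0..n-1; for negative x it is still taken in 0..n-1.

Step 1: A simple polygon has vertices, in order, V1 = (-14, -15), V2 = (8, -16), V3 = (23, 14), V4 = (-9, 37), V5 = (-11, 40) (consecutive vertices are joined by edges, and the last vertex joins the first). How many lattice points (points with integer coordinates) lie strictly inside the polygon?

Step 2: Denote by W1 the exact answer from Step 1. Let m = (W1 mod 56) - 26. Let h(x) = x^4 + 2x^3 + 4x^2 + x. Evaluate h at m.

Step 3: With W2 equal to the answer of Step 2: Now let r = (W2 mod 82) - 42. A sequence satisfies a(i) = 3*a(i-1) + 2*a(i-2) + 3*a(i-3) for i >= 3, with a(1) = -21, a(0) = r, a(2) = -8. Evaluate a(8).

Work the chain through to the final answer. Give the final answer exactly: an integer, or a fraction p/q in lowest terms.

-112195

Step 1: cross terms: (-14*-16 - 8*-15)=344, (8*14 - 23*-16)=480, (23*37 - -9*14)=977, (-9*40 - -11*37)=47, (-11*-15 - -14*40)=725; twice the area = |2573| = 2573; area = 2573/2; boundary points = 1 + 15 + 1 + 1 + 1 = 19; strictly interior points = area - boundary/2 + 1 = 1278; answer 1278
Step 2: W1 = 1278; m = 20; 1*(20)^4 + 2*(20)^3 + 4*(20)^2 + 1*(20)^1 = (160000) + (16000) + (1600) + (20) = 177620; answer 177620
Step 3: W2 = 177620; r = -34; a(3) = 3*(-8) + 2*(-21) + 3*(-34) = -168; iterating: a(3)=-168, a(4)=-583, a(5)=-2109, a(6)=-7997, a(7)=-29958, a(8)=-112195; answer -112195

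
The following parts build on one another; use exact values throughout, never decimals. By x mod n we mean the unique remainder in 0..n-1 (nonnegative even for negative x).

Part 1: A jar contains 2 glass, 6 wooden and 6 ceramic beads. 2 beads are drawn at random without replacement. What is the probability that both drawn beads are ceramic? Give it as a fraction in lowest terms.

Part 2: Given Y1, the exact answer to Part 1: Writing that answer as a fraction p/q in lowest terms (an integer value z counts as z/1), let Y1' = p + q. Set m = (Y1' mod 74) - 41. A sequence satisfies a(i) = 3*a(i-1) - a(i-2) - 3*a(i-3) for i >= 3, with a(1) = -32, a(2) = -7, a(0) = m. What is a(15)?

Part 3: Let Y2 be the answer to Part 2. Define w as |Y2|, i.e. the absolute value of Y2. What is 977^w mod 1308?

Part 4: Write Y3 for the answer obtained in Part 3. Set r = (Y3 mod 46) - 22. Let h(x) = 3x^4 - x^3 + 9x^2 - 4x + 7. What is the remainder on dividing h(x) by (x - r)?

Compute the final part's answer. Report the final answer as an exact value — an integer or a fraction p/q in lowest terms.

Part 1: total draws C(14,2) = 91; favorable C(6,2) = 15; P = 15/91; answer 15/91
Part 2: Y1 = 15/91; threaded value p + q = 106; m = -9; a(3) = 3*(-7) - 1*(-32) - 3*(-9) = 38; iterating: a(3)=38, a(4)=217, a(5)=634, a(6)=1571, a(7)=3428, a(8)=6811, a(9)=12292, a(10)=19781, a(11)=26618, a(12)=23197, a(13)=-16370, a(14)=-152161, a(15)=-509704; answer -509704
Part 3: Y2 = -509704; w = 509704; squarings mod 1308: 977^1=977, 977^2=997, 977^4=1237, 977^8=1117, 977^16=1165, 977^32=829, 977^64=541, 977^128=997, 977^256=1237, 977^512=1117, 977^1024=1165, 977^2048=829, 977^4096=541, 977^8192=997, 977^16384=1237, 977^32768=1117, 977^65536=1165, 977^131072=829, 977^262144=541; 977^509704 = 977^8 * 977^256 * 977^512 * 977^1024 * 977^16384 * 977^32768 * 977^65536 * 977^131072 * 977^262144 = 1165 (mod 1308); answer 1165
Part 4: Y3 = 1165; r = -7; remainder = value at the root: 3*(-7)^4 - 1*(-7)^3 + 9*(-7)^2 - 4*(-7)^1 + 7 = (7203) + (343) + (441) + (28) + (7) = 8022; answer 8022

8022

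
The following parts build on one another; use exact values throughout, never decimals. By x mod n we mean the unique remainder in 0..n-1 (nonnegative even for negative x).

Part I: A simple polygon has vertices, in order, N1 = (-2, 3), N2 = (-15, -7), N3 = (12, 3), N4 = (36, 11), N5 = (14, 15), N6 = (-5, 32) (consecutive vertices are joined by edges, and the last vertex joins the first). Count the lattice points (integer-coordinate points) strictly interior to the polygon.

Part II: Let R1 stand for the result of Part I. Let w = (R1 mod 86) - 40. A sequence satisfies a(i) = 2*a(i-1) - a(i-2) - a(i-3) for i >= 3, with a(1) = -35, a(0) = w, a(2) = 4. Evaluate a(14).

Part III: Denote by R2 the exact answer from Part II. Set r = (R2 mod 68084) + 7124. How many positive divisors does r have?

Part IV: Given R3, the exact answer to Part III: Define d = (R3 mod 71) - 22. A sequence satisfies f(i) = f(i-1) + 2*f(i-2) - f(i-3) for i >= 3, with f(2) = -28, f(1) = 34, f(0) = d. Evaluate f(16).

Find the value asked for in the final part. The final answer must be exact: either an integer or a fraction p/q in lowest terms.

Part I: cross terms: (-2*-7 - -15*3)=59, (-15*3 - 12*-7)=39, (12*11 - 36*3)=24, (36*15 - 14*11)=386, (14*32 - -5*15)=523, (-5*3 - -2*32)=49; twice the area = |1080| = 1080; area = 540; boundary points = 1 + 1 + 8 + 2 + 1 + 1 = 14; strictly interior points = area - boundary/2 + 1 = 534; answer 534
Part II: R1 = 534; w = -22; a(3) = 2*(4) - 1*(-35) - 1*(-22) = 65; iterating: a(3)=65, a(4)=161, a(5)=253, a(6)=280, a(7)=146, a(8)=-241, a(9)=-908, a(10)=-1721, a(11)=-2293, a(12)=-1957, a(13)=100, a(14)=4450; answer 4450
Part III: R2 = 4450; r = 11574; 11574 = 2 * 3^2 * 643; number of divisors = (1+1) * (2+1) * (1+1) = 12; answer 12
Part IV: R3 = 12; d = -10; f(3) = 1*(-28) + 2*(34) - 1*(-10) = 50; iterating: f(3)=50, f(4)=-40, f(5)=88, f(6)=-42, f(7)=174, f(8)=2, f(9)=392, f(10)=222, f(11)=1004, f(12)=1056, f(13)=2842, f(14)=3950, f(15)=8578, f(16)=13636; answer 13636

13636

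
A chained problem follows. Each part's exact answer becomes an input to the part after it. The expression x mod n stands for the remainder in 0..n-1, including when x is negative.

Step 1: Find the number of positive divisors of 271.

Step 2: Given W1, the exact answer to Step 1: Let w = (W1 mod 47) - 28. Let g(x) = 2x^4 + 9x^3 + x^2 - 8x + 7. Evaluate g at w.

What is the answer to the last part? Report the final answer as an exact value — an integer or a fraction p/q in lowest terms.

756659

Step 1: 271 is prime, so its only divisors are 1 and 271; count = 2; answer 2
Step 2: W1 = 2; w = -26; 2*(-26)^4 + 9*(-26)^3 + 1*(-26)^2 - 8*(-26)^1 + 7 = (913952) + (-158184) + (676) + (208) + (7) = 756659; answer 756659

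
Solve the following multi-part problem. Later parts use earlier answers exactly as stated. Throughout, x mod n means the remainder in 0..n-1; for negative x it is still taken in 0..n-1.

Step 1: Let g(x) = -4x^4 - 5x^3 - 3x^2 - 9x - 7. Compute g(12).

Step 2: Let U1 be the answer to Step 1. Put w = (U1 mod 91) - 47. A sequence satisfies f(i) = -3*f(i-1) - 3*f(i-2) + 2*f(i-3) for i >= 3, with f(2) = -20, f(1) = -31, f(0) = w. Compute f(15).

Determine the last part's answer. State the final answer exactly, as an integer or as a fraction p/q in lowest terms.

Step 1: -4*(12)^4 - 5*(12)^3 - 3*(12)^2 - 9*(12)^1 - 7 = (-82944) + (-8640) + (-432) + (-108) + (-7) = -92131; answer -92131
Step 2: U1 = -92131; w = 5; f(3) = -3*(-20) - 3*(-31) + 2*(5) = 163; iterating: f(3)=163, f(4)=-491, f(5)=944, f(6)=-1033, f(7)=-715, f(8)=7132, f(9)=-21317, f(10)=41125, f(11)=-45160, f(12)=-30529, f(13)=309317, f(14)=-926684, f(15)=1791043; answer 1791043

1791043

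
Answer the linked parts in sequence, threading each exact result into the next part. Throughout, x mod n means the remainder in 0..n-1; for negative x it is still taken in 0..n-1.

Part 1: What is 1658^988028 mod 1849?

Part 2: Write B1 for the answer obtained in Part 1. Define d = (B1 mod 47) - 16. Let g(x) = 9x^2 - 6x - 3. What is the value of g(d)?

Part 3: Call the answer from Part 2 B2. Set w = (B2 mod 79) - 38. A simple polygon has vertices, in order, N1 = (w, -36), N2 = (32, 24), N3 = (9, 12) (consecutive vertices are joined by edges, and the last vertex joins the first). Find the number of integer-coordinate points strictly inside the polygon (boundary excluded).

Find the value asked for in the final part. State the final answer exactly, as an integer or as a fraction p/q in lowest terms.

557

Part 1: squarings mod 1849: 1658^1=1658, 1658^2=1350, 1658^4=1235, 1658^8=1649, 1658^16=1171, 1658^32=1132, 1658^64=67, 1658^128=791, 1658^256=719, 1658^512=1090, 1658^1024=1042, 1658^2048=401, 1658^4096=1787, 1658^8192=146, 1658^16384=977, 1658^32768=445, 1658^65536=182, 1658^131072=1691, 1658^262144=927, 1658^524288=1393; 1658^988028 = 1658^4 * 1658^8 * 1658^16 * 1658^32 * 1658^64 * 1658^256 * 1658^512 * 1658^4096 * 1658^65536 * 1658^131072 * 1658^262144 * 1658^524288 = 1385 (mod 1849); answer 1385
Part 2: B1 = 1385; d = 6; 9*(6)^2 - 6*(6)^1 - 3 = (324) + (-36) + (-3) = 285; answer 285
Part 3: B2 = 285; w = 10; cross terms: (10*24 - 32*-36)=1392, (32*12 - 9*24)=168, (9*-36 - 10*12)=-444; twice the area = |1116| = 1116; area = 558; boundary points = 2 + 1 + 1 = 4; strictly interior points = area - boundary/2 + 1 = 557; answer 557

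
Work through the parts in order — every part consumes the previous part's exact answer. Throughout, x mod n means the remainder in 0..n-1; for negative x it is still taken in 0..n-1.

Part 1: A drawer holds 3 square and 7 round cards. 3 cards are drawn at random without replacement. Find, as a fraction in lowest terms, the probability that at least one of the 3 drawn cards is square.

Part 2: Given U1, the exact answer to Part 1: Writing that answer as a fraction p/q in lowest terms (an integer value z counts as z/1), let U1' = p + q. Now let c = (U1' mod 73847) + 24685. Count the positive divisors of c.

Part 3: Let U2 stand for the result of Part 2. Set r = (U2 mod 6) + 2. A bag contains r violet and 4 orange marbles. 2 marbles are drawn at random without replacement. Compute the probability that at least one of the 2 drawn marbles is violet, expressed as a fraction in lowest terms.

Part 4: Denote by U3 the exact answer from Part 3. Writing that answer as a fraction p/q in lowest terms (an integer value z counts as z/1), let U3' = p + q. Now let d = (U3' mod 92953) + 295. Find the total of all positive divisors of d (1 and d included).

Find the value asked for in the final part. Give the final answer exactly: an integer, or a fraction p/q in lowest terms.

Part 1: total draws C(10,3) = 120; complement C(7,3) = 35; favorable 120 - 35 = 85; P = 17/24; answer 17/24
Part 2: U1 = 17/24; threaded value p + q = 41; c = 24726; 24726 = 2 * 3 * 13 * 317; number of divisors = (1+1) * (1+1) * (1+1) * (1+1) = 16; answer 16
Part 3: U2 = 16; r = 6; total draws C(10,2) = 45; complement C(4,2) = 6; favorable 45 - 6 = 39; P = 13/15; answer 13/15
Part 4: U3 = 13/15; threaded value p + q = 28; d = 323; 323 = 17 * 19; sigma = (1 + 17) * (1 + 19) = 18 * 20 = 360; answer 360

360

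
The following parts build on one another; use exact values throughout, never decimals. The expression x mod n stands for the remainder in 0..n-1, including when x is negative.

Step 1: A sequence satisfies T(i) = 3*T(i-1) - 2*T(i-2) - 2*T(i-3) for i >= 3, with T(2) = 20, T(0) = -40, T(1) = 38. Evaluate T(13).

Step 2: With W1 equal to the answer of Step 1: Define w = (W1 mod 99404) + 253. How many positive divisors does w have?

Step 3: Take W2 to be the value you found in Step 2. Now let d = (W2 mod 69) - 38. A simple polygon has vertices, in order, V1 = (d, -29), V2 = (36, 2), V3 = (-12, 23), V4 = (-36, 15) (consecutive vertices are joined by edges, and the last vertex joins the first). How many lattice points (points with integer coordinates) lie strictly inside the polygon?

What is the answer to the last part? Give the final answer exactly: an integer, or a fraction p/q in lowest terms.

2009

Step 1: T(3) = 3*(20) - 2*(38) - 2*(-40) = 64; iterating: T(3)=64, T(4)=76, T(5)=60, T(6)=-100, T(7)=-572, T(8)=-1636, T(9)=-3564, T(10)=-6276, T(11)=-8428, T(12)=-5604, T(13)=12596; answer 12596
Step 2: W1 = 12596; w = 12849; 12849 = 3 * 4283; number of divisors = (1+1) * (1+1) = 4; answer 4
Step 3: W2 = 4; d = -34; cross terms: (-34*2 - 36*-29)=976, (36*23 - -12*2)=852, (-12*15 - -36*23)=648, (-36*-29 - -34*15)=1554; twice the area = |4030| = 4030; area = 2015; boundary points = 1 + 3 + 8 + 2 = 14; strictly interior points = area - boundary/2 + 1 = 2009; answer 2009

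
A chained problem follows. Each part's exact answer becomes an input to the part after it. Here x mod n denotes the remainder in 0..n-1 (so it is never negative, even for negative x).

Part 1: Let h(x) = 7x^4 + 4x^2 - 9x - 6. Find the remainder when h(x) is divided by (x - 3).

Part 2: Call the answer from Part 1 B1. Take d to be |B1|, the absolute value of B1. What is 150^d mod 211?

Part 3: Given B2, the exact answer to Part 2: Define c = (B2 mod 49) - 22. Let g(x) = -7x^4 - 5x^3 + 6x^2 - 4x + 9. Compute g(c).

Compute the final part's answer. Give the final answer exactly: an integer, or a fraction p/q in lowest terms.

-1312323

Part 1: remainder = value at the root: 7*(3)^4 + 4*(3)^2 - 9*(3)^1 - 6 = (567) + (36) + (-27) + (-6) = 570; answer 570
Part 2: B1 = 570; d = 570; squarings mod 211: 150^1=150, 150^2=134, 150^4=21, 150^8=19, 150^16=150, 150^32=134, 150^64=21, 150^128=19, 150^256=150, 150^512=134; 150^570 = 150^2 * 150^8 * 150^16 * 150^32 * 150^512 = 1 (mod 211); answer 1
Part 3: B2 = 1; c = -21; -7*(-21)^4 - 5*(-21)^3 + 6*(-21)^2 - 4*(-21)^1 + 9 = (-1361367) + (46305) + (2646) + (84) + (9) = -1312323; answer -1312323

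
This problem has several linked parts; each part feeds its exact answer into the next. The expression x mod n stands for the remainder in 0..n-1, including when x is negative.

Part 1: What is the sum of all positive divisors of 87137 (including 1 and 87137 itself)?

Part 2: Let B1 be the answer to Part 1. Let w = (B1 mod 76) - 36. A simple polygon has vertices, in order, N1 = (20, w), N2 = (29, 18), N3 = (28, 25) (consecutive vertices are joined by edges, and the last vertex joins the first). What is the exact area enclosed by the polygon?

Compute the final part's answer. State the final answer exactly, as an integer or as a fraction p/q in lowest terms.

109/2

Part 1: 87137 = 79 * 1103; sigma = (1 + 79) * (1 + 1103) = 80 * 1104 = 88320; answer 88320
Part 2: B1 = 88320; w = -28; cross terms: (20*18 - 29*-28)=1172, (29*25 - 28*18)=221, (28*-28 - 20*25)=-1284; twice the area = |109| = 109; area = 109/2; answer 109/2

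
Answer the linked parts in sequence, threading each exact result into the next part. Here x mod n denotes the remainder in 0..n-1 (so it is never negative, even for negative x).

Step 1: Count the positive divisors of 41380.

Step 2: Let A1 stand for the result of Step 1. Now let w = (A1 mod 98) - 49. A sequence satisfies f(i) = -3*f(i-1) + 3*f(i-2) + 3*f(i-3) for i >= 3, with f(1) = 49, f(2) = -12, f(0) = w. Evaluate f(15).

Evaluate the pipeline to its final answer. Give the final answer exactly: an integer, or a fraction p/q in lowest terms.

165937410

Step 1: 41380 = 2^2 * 5 * 2069; number of divisors = (2+1) * (1+1) * (1+1) = 12; answer 12
Step 2: A1 = 12; w = -37; f(3) = -3*(-12) + 3*(49) + 3*(-37) = 72; iterating: f(3)=72, f(4)=-105, f(5)=495, f(6)=-1584, f(7)=5922, f(8)=-21033, f(9)=76113, f(10)=-273672, f(11)=986256, f(12)=-3551445, f(13)=12792087, f(14)=-46071828, f(15)=165937410; answer 165937410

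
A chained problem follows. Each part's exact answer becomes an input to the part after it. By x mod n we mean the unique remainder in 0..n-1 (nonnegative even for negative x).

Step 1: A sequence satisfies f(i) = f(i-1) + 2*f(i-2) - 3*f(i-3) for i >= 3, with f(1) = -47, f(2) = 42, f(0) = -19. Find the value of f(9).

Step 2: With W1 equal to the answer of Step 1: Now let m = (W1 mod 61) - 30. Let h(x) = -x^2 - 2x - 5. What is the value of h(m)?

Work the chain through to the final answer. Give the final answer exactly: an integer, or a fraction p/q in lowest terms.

-845

Step 1: f(3) = 1*(42) + 2*(-47) - 3*(-19) = 5; iterating: f(3)=5, f(4)=230, f(5)=114, f(6)=559, f(7)=97, f(8)=873, f(9)=-610; answer -610
Step 2: W1 = -610; m = -30; -1*(-30)^2 - 2*(-30)^1 - 5 = (-900) + (60) + (-5) = -845; answer -845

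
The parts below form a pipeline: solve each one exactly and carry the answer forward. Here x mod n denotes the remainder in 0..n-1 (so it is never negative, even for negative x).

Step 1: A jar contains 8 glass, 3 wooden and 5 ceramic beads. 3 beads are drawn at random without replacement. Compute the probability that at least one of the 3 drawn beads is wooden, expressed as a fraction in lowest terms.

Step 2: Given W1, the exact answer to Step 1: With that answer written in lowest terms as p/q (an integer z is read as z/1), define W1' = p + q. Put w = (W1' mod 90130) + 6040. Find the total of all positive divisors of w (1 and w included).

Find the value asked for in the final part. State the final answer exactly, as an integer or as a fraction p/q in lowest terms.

7056

Step 1: total draws C(16,3) = 560; complement C(13,3) = 286; favorable 560 - 286 = 274; P = 137/280; answer 137/280
Step 2: W1 = 137/280; threaded value p + q = 417; w = 6457; 6457 = 11 * 587; sigma = (1 + 11) * (1 + 587) = 12 * 588 = 7056; answer 7056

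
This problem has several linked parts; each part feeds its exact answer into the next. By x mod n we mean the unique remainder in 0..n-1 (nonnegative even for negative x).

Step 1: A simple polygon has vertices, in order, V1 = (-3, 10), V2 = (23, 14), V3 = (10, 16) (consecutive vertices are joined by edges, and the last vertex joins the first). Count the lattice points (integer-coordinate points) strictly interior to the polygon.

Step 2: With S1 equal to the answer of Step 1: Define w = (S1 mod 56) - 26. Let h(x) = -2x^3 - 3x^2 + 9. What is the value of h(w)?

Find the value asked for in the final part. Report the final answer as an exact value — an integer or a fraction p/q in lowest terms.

Step 1: cross terms: (-3*14 - 23*10)=-272, (23*16 - 10*14)=228, (10*10 - -3*16)=148; twice the area = |104| = 104; area = 52; boundary points = 2 + 1 + 1 = 4; strictly interior points = area - boundary/2 + 1 = 51; answer 51
Step 2: S1 = 51; w = 25; -2*(25)^3 - 3*(25)^2 + 9 = (-31250) + (-1875) + (9) = -33116; answer -33116

-33116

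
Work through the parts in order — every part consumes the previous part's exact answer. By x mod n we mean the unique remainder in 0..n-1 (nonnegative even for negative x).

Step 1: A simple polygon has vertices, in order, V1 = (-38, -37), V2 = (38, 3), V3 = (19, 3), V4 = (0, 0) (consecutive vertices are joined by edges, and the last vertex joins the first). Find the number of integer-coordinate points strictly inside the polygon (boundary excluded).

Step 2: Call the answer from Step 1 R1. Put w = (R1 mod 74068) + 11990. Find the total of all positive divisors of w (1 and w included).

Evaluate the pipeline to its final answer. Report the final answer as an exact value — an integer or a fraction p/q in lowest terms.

Step 1: cross terms: (-38*3 - 38*-37)=1292, (38*3 - 19*3)=57, (19*0 - 0*3)=0, (0*-37 - -38*0)=0; twice the area = |1349| = 1349; area = 1349/2; boundary points = 4 + 19 + 1 + 1 = 25; strictly interior points = area - boundary/2 + 1 = 663; answer 663
Step 2: R1 = 663; w = 12653; 12653 is prime, so its only divisors are 1 and 12653; sigma = 1 + 12653 = 12654; answer 12654

12654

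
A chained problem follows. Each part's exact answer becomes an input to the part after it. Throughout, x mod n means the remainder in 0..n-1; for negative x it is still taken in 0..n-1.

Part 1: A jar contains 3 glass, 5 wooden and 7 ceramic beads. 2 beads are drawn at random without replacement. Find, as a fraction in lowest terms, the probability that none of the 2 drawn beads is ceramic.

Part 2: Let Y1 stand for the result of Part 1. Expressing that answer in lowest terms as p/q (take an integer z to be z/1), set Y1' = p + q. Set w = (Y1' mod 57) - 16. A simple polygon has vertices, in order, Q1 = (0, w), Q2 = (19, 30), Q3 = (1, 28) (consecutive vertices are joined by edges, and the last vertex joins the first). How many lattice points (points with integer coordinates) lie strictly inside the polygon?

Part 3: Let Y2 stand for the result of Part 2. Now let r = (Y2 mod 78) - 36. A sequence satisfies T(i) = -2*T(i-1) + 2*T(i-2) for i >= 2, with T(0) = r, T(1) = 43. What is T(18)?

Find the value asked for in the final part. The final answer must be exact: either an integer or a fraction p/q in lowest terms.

-421541888

Part 1: total draws C(15,2) = 105; favorable C(8,2) = 28; P = 4/15; answer 4/15
Part 2: Y1 = 4/15; threaded value p + q = 19; w = 3; cross terms: (0*30 - 19*3)=-57, (19*28 - 1*30)=502, (1*3 - 0*28)=3; twice the area = |448| = 448; area = 224; boundary points = 1 + 2 + 1 = 4; strictly interior points = area - boundary/2 + 1 = 223; answer 223
Part 3: Y2 = 223; r = 31; T(2) = -2*(43) + 2*(31) = -24; iterating: T(2)=-24, T(3)=134, T(4)=-316, T(5)=900, T(6)=-2432, T(7)=6664, T(8)=-18192, T(9)=49712, T(10)=-135808, T(11)=371040, T(12)=-1013696, T(13)=2769472, T(14)=-7566336, T(15)=20671616, T(16)=-56475904, T(17)=154295040, T(18)=-421541888; answer -421541888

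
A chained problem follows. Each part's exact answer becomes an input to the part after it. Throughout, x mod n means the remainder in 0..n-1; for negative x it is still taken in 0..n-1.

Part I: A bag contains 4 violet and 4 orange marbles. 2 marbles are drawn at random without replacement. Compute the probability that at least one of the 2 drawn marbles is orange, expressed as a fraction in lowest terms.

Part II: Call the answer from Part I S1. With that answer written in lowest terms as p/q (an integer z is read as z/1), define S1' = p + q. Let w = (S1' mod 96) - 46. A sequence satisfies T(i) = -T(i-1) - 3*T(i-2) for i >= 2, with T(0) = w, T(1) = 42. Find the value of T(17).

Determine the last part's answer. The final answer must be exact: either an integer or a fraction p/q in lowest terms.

Part I: total draws C(8,2) = 28; complement C(4,2) = 6; favorable 28 - 6 = 22; P = 11/14; answer 11/14
Part II: S1 = 11/14; threaded value p + q = 25; w = -21; T(2) = -1*(42) - 3*(-21) = 21; iterating: T(2)=21, T(3)=-147, T(4)=84, T(5)=357, T(6)=-609, T(7)=-462, T(8)=2289, T(9)=-903, T(10)=-5964, T(11)=8673, T(12)=9219, T(13)=-35238, T(14)=7581, T(15)=98133, T(16)=-120876, T(17)=-173523; answer -173523

-173523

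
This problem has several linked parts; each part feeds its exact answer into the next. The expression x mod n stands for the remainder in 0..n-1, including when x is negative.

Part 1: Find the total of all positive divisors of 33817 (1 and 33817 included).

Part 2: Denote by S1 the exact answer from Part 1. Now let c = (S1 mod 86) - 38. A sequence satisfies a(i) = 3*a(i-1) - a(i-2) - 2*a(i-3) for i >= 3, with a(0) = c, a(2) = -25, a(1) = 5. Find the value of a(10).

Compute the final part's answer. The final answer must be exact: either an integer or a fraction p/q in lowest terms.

-29509

Part 1: 33817 = 7 * 4831; sigma = (1 + 7) * (1 + 4831) = 8 * 4832 = 38656; answer 38656
Part 2: S1 = 38656; c = 4; a(3) = 3*(-25) - 1*(5) - 2*(4) = -88; iterating: a(3)=-88, a(4)=-249, a(5)=-609, a(6)=-1402, a(7)=-3099, a(8)=-6677, a(9)=-14128, a(10)=-29509; answer -29509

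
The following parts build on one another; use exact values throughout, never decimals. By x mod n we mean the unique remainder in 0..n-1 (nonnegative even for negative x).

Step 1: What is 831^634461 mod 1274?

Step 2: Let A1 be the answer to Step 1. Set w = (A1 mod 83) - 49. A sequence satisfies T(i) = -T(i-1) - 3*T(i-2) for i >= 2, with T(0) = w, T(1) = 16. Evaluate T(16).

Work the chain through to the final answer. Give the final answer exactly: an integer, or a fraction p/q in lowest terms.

-127900

Step 1: squarings mod 1274: 831^1=831, 831^2=53, 831^4=261, 831^8=599, 831^16=807, 831^32=235, 831^64=443, 831^128=53, 831^256=261, 831^512=599, 831^1024=807, 831^2048=235, 831^4096=443, 831^8192=53, 831^16384=261, 831^32768=599, 831^65536=807, 831^131072=235, 831^262144=443, 831^524288=53; 831^634461 = 831^1 * 831^4 * 831^8 * 831^16 * 831^64 * 831^512 * 831^1024 * 831^2048 * 831^8192 * 831^32768 * 831^65536 * 831^524288 = 909 (mod 1274); answer 909
Step 2: A1 = 909; w = 30; T(2) = -1*(16) - 3*(30) = -106; iterating: T(2)=-106, T(3)=58, T(4)=260, T(5)=-434, T(6)=-346, T(7)=1648, T(8)=-610, T(9)=-4334, T(10)=6164, T(11)=6838, T(12)=-25330, T(13)=4816, T(14)=71174, T(15)=-85622, T(16)=-127900; answer -127900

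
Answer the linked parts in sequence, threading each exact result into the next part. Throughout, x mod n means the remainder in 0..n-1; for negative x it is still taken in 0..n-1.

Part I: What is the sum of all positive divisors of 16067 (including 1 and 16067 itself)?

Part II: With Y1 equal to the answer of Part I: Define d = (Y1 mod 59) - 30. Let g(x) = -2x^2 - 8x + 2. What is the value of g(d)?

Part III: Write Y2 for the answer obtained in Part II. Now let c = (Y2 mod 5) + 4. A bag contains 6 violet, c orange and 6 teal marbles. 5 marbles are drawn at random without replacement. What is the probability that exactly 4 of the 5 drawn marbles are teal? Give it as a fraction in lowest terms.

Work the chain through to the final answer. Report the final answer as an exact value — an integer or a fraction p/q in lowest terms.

Part I: 16067 is prime, so its only divisors are 1 and 16067; sigma = 1 + 16067 = 16068; answer 16068
Part II: Y1 = 16068; d = -10; -2*(-10)^2 - 8*(-10)^1 + 2 = (-200) + (80) + (2) = -118; answer -118
Part III: Y2 = -118; c = 6; total draws C(18,5) = 8568; favorable C(6,4)*C(12,1) = 180; P = 5/238; answer 5/238

5/238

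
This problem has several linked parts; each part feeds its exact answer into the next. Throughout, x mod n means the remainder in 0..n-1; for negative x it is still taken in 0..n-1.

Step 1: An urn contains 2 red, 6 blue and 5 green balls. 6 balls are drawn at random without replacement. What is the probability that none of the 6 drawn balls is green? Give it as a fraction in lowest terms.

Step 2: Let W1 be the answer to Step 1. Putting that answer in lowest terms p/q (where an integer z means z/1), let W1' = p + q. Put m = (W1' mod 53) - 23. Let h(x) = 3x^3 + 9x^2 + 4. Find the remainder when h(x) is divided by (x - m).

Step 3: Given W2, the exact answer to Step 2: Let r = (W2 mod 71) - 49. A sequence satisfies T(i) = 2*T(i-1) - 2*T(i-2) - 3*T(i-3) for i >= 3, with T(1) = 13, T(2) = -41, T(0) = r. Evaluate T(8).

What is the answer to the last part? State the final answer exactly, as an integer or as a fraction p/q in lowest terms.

-1249

Step 1: total draws C(13,6) = 1716; favorable C(8,6) = 28; P = 7/429; answer 7/429
Step 2: W1 = 7/429; threaded value p + q = 436; m = -11; remainder = value at the root: 3*(-11)^3 + 9*(-11)^2 + 4 = (-3993) + (1089) + (4) = -2900; answer -2900
Step 3: W2 = -2900; r = -38; T(3) = 2*(-41) - 2*(13) - 3*(-38) = 6; iterating: T(3)=6, T(4)=55, T(5)=221, T(6)=314, T(7)=21, T(8)=-1249; answer -1249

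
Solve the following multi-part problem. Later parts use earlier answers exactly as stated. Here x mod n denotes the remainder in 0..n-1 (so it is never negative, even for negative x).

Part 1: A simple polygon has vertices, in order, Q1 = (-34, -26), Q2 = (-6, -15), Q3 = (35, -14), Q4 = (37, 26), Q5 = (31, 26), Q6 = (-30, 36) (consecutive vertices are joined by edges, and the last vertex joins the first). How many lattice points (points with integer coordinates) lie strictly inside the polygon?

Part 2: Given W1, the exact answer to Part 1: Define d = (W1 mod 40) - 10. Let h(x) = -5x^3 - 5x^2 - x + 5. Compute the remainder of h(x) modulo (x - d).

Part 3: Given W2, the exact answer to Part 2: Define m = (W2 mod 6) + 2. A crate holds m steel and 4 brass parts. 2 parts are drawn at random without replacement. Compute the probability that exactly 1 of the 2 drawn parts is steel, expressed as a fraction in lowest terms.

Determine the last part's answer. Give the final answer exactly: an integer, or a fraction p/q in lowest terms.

Part 1: cross terms: (-34*-15 - -6*-26)=354, (-6*-14 - 35*-15)=609, (35*26 - 37*-14)=1428, (37*26 - 31*26)=156, (31*36 - -30*26)=1896, (-30*-26 - -34*36)=2004; twice the area = |6447| = 6447; area = 6447/2; boundary points = 1 + 1 + 2 + 6 + 1 + 2 = 13; strictly interior points = area - boundary/2 + 1 = 3218; answer 3218
Part 2: W1 = 3218; d = 8; remainder = value at the root: -5*(8)^3 - 5*(8)^2 - 1*(8)^1 + 5 = (-2560) + (-320) + (-8) + (5) = -2883; answer -2883
Part 3: W2 = -2883; m = 5; total draws C(9,2) = 36; favorable C(5,1)*C(4,1) = 20; P = 5/9; answer 5/9

5/9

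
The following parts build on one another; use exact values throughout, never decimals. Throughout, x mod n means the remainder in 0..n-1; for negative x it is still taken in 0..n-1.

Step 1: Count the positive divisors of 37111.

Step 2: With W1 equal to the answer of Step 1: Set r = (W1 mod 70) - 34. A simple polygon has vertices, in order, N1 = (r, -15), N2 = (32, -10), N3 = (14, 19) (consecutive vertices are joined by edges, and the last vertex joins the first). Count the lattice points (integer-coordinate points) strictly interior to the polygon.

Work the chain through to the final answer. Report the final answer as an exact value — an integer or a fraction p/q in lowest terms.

885

Step 1: 37111 = 17 * 37 * 59; number of divisors = (1+1) * (1+1) * (1+1) = 8; answer 8
Step 2: W1 = 8; r = -26; cross terms: (-26*-10 - 32*-15)=740, (32*19 - 14*-10)=748, (14*-15 - -26*19)=284; twice the area = |1772| = 1772; area = 886; boundary points = 1 + 1 + 2 = 4; strictly interior points = area - boundary/2 + 1 = 885; answer 885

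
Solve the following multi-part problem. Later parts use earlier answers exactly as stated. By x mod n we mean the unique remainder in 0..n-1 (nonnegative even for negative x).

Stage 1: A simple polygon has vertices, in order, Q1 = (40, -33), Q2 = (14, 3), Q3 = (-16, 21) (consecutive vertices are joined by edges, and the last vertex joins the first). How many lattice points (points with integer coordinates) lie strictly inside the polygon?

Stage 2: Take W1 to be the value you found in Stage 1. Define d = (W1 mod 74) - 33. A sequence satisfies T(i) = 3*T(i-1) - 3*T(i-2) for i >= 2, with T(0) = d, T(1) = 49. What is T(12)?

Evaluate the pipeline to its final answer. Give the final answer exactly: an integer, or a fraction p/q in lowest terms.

-19683

Stage 1: cross terms: (40*3 - 14*-33)=582, (14*21 - -16*3)=342, (-16*-33 - 40*21)=-312; twice the area = |612| = 612; area = 306; boundary points = 2 + 6 + 2 = 10; strictly interior points = area - boundary/2 + 1 = 302; answer 302
Stage 2: W1 = 302; d = -27; T(2) = 3*(49) - 3*(-27) = 228; iterating: T(2)=228, T(3)=537, T(4)=927, T(5)=1170, T(6)=729, T(7)=-1323, T(8)=-6156, T(9)=-14499, T(10)=-25029, T(11)=-31590, T(12)=-19683; answer -19683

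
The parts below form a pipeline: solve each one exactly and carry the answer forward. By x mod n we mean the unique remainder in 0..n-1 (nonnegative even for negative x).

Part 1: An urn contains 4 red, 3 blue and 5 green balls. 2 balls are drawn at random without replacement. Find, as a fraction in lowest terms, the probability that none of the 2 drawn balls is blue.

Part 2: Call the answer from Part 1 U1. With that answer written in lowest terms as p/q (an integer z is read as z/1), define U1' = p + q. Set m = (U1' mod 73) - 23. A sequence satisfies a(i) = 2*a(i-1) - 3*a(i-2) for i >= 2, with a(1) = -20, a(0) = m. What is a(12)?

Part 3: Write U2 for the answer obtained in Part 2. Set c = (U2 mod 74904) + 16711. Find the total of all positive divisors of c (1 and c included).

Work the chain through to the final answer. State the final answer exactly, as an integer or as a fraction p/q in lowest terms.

33124

Part 1: total draws C(12,2) = 66; favorable C(9,2) = 36; P = 6/11; answer 6/11
Part 2: U1 = 6/11; threaded value p + q = 17; m = -6; a(2) = 2*(-20) - 3*(-6) = -22; iterating: a(2)=-22, a(3)=16, a(4)=98, a(5)=148, a(6)=2, a(7)=-440, a(8)=-886, a(9)=-452, a(10)=1754, a(11)=4864, a(12)=4466; answer 4466
Part 3: U2 = 4466; c = 21177; 21177 = 3^2 * 13 * 181; sigma = (1 + 3 + 9) * (1 + 13) * (1 + 181) = 13 * 14 * 182 = 33124; answer 33124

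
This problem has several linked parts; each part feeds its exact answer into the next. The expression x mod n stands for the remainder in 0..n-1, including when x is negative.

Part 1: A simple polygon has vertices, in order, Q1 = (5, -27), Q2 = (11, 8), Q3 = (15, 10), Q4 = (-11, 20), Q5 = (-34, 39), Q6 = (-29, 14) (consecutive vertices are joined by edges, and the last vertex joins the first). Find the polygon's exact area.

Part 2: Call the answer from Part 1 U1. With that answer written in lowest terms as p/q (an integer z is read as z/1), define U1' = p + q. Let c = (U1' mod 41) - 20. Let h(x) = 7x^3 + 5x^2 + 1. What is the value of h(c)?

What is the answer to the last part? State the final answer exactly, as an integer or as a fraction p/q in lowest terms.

Part 1: cross terms: (5*8 - 11*-27)=337, (11*10 - 15*8)=-10, (15*20 - -11*10)=410, (-11*39 - -34*20)=251, (-34*14 - -29*39)=655, (-29*-27 - 5*14)=713; twice the area = |2356| = 2356; area = 1178; answer 1178
Part 2: U1 = 1178; threaded value p + q = 1179; c = 11; 7*(11)^3 + 5*(11)^2 + 1 = (9317) + (605) + (1) = 9923; answer 9923

9923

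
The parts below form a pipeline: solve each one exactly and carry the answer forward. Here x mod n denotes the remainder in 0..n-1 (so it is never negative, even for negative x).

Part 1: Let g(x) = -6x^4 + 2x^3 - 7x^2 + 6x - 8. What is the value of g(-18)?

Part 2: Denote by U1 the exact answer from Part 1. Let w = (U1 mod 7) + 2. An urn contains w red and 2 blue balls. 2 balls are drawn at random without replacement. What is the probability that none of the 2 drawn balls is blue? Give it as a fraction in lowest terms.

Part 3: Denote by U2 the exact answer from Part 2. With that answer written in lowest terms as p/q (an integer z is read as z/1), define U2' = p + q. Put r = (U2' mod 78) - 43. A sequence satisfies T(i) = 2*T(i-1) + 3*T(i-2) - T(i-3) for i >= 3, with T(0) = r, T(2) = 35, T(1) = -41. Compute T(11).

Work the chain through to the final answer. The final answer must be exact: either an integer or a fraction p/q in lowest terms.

68956

Part 1: -6*(-18)^4 + 2*(-18)^3 - 7*(-18)^2 + 6*(-18)^1 - 8 = (-629856) + (-11664) + (-2268) + (-108) + (-8) = -643904; answer -643904
Part 2: U1 = -643904; w = 7; total draws C(9,2) = 36; favorable C(7,2) = 21; P = 7/12; answer 7/12
Part 3: U2 = 7/12; threaded value p + q = 19; r = -24; T(3) = 2*(35) + 3*(-41) - 1*(-24) = -29; iterating: T(3)=-29, T(4)=88, T(5)=54, T(6)=401, T(7)=876, T(8)=2901, T(9)=8029, T(10)=23885, T(11)=68956; answer 68956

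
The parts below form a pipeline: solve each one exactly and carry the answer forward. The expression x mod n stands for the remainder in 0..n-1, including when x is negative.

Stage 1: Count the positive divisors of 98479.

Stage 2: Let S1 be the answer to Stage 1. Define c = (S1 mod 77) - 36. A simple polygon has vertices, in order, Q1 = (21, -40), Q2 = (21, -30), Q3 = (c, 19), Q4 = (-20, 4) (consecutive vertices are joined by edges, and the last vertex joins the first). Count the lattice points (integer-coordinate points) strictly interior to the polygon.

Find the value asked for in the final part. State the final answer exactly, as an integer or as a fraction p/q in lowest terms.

Stage 1: 98479 is prime, so its only divisors are 1 and 98479; count = 2; answer 2
Stage 2: S1 = 2; c = -34; cross terms: (21*-30 - 21*-40)=210, (21*19 - -34*-30)=-621, (-34*4 - -20*19)=244, (-20*-40 - 21*4)=716; twice the area = |549| = 549; area = 549/2; boundary points = 10 + 1 + 1 + 1 = 13; strictly interior points = area - boundary/2 + 1 = 269; answer 269

269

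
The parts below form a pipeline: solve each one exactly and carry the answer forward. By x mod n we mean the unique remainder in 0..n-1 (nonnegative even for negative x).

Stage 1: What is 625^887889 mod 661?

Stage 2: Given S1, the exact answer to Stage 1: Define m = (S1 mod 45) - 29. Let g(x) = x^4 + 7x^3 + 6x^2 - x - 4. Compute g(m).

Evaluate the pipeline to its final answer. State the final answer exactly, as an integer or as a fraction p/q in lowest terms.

338022

Stage 1: squarings mod 661: 625^1=625, 625^2=635, 625^4=15, 625^8=225, 625^16=389, 625^32=613, 625^64=321, 625^128=586, 625^256=337, 625^512=538, 625^1024=587, 625^2048=188, 625^4096=311, 625^8192=215, 625^16384=616, 625^32768=42, 625^65536=442, 625^131072=369, 625^262144=656, 625^524288=25; 625^887889 = 625^1 * 625^16 * 625^64 * 625^1024 * 625^2048 * 625^32768 * 625^65536 * 625^262144 * 625^524288 = 273 (mod 661); answer 273
Stage 2: S1 = 273; m = -26; 1*(-26)^4 + 7*(-26)^3 + 6*(-26)^2 - 1*(-26)^1 - 4 = (456976) + (-123032) + (4056) + (26) + (-4) = 338022; answer 338022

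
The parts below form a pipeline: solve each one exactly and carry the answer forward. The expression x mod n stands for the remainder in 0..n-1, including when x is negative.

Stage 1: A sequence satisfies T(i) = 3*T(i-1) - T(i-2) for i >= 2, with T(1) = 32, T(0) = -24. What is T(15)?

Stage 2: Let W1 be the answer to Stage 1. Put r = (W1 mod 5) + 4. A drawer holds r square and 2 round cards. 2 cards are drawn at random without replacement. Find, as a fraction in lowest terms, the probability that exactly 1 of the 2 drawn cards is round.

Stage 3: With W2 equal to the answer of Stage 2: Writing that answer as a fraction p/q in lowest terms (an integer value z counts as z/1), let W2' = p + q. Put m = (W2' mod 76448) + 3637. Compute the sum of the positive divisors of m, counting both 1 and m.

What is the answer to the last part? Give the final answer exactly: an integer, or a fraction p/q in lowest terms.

5679

Stage 1: T(2) = 3*(32) - 1*(-24) = 120; iterating: T(2)=120, T(3)=328, T(4)=864, T(5)=2264, T(6)=5928, T(7)=15520, T(8)=40632, T(9)=106376, T(10)=278496, T(11)=729112, T(12)=1908840, T(13)=4997408, T(14)=13083384, T(15)=34252744; answer 34252744
Stage 2: W1 = 34252744; r = 8; total draws C(10,2) = 45; favorable C(2,1)*C(8,1) = 16; P = 16/45; answer 16/45
Stage 3: W2 = 16/45; threaded value p + q = 61; m = 3698; 3698 = 2 * 43^2; sigma = (1 + 2) * (1 + 43 + 1849) = 3 * 1893 = 5679; answer 5679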